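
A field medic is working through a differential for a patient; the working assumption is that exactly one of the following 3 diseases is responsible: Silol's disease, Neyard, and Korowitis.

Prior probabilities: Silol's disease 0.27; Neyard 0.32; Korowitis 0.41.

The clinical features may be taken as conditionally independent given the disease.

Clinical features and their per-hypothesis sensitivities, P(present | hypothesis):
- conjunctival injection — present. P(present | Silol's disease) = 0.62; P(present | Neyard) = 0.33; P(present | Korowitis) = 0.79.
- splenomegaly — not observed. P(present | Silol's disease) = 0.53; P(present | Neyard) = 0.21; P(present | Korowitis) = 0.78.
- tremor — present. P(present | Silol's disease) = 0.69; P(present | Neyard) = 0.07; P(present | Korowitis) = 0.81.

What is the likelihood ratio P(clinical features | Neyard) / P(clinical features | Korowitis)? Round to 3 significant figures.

Take the product of per-clinical feature likelihoods under each hypothesis (using 1 − P(present | H) for each absent clinical feature), then divide.
  Neyard: 0.33 × (1 − 0.21) × 0.07 = 0.018249
  Korowitis: 0.79 × (1 − 0.78) × 0.81 = 0.14078
Bayes factor = 0.018249 / 0.14078 ≈ 0.130

0.130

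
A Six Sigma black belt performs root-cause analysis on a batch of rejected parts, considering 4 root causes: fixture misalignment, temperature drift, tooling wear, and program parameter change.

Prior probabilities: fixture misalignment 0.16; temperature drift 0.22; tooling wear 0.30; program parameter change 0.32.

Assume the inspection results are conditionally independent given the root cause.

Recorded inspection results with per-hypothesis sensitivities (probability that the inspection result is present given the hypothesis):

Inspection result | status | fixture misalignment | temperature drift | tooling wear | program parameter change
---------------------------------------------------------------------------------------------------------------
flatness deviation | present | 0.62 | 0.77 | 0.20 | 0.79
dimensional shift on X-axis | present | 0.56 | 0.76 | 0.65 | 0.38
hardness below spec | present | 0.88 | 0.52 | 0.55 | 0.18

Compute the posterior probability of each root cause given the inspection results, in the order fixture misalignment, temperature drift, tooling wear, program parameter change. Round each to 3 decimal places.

For each hypothesis, the unnormalized posterior weight is prior × product of the inspection result likelihoods:
  fixture misalignment: 0.16 × 0.62 × 0.56 × 0.88 = 0.048886
  temperature drift: 0.22 × 0.77 × 0.76 × 0.52 = 0.066947
  tooling wear: 0.30 × 0.20 × 0.65 × 0.55 = 0.02145
  program parameter change: 0.32 × 0.79 × 0.38 × 0.18 = 0.017292
Marginal likelihood of the evidence = 0.15457.
P(fixture misalignment | evidence) = 0.048886 / 0.15457 ≈ 0.316
P(temperature drift | evidence) = 0.066947 / 0.15457 ≈ 0.433
P(tooling wear | evidence) = 0.02145 / 0.15457 ≈ 0.139
P(program parameter change | evidence) = 0.017292 / 0.15457 ≈ 0.112

0.316, 0.433, 0.139, 0.112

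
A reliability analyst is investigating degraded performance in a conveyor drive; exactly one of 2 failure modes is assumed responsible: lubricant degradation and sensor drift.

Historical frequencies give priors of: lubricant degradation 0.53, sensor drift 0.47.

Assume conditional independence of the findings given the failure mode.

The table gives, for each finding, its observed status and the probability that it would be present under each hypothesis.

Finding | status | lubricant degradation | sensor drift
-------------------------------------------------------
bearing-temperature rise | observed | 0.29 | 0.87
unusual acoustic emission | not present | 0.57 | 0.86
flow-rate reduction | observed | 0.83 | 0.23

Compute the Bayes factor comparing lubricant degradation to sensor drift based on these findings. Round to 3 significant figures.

3.69

Joint likelihood of the evidence pattern under each hypothesis (using 1 − P(present | H) for each absent finding):
  lubricant degradation: 0.29 × (1 − 0.57) × 0.83 = 0.1035
  sensor drift: 0.87 × (1 − 0.86) × 0.23 = 0.028014
Bayes factor = 0.1035 / 0.028014 ≈ 3.69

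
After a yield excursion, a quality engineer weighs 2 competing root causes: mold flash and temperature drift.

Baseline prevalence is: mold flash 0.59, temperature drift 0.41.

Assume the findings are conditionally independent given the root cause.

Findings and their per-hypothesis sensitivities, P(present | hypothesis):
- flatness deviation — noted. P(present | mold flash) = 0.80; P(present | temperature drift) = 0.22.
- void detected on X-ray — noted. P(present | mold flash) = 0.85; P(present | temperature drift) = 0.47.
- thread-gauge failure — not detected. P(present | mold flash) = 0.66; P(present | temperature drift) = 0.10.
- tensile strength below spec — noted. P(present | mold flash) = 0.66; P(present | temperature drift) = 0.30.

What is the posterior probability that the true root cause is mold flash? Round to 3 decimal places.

Multiply each prior by the joint likelihood of the evidence pattern (using 1 − P(present | H) for each absent finding):
  mold flash: 0.59 × 0.80 × 0.85 × (1 − 0.66) × 0.66 = 0.090029
  temperature drift: 0.41 × 0.22 × 0.47 × (1 − 0.10) × 0.30 = 0.011446
Normalizing constant Z = 0.090029 + 0.011446 = 0.10148.
P(mold flash | evidence) = 0.090029 / 0.10148 ≈ 0.887.

0.887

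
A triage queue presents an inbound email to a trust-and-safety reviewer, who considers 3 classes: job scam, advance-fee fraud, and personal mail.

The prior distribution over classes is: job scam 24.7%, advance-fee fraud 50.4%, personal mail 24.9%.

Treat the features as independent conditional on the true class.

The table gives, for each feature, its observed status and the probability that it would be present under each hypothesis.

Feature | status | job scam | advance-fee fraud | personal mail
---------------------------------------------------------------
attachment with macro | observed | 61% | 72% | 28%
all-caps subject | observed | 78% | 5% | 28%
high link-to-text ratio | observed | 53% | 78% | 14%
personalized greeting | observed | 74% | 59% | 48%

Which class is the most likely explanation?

job scam

By Bayes' rule with conditional independence, the unnormalized weight for each hypothesis is prior × ∏ likelihoods:
  job scam: 0.247 × 0.61 × 0.78 × 0.53 × 0.74 = 0.046092
  advance-fee fraud: 0.504 × 0.72 × 0.05 × 0.78 × 0.59 = 0.0083499
  personal mail: 0.249 × 0.28 × 0.28 × 0.14 × 0.48 = 0.0013119
Marginal likelihood of the evidence = 0.055754.
P(job scam | evidence) ≈ 0.046092 / 0.055754 ≈ 0.827
P(advance-fee fraud | evidence) ≈ 0.0083499 / 0.055754 ≈ 0.150
P(personal mail | evidence) ≈ 0.0013119 / 0.055754 ≈ 0.024
The largest is 0.827, so job scam is most probable.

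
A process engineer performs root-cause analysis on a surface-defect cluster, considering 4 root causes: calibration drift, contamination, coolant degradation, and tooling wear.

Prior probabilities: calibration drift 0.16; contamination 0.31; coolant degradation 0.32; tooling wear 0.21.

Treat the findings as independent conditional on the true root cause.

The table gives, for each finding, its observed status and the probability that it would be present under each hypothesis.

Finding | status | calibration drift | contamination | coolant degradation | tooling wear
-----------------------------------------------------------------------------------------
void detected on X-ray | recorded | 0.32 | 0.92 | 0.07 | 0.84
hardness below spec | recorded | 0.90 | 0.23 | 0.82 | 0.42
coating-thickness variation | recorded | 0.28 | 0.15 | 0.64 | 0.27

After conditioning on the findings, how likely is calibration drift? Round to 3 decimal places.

By Bayes' rule with conditional independence, the unnormalized weight for each hypothesis is prior × ∏ likelihoods:
  calibration drift: 0.16 × 0.32 × 0.90 × 0.28 = 0.012902
  contamination: 0.31 × 0.92 × 0.23 × 0.15 = 0.0098394
  coolant degradation: 0.32 × 0.07 × 0.82 × 0.64 = 0.011756
  tooling wear: 0.21 × 0.84 × 0.42 × 0.27 = 0.020004
Marginal likelihood of the evidence = 0.054501.
P(calibration drift | evidence) = 0.012902 / 0.054501 ≈ 0.237.

0.237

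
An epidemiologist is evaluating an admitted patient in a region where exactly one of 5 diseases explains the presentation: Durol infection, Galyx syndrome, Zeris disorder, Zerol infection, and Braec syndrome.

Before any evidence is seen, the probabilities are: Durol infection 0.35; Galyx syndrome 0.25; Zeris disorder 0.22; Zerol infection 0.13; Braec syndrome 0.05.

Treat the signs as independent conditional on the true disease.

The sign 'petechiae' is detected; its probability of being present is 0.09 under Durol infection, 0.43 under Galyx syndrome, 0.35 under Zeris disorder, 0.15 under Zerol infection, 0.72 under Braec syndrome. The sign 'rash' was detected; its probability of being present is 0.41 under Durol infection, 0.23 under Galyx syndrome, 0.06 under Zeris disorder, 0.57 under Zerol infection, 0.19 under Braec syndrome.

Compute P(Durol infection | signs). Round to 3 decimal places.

0.214

Multiply each prior by the joint likelihood of the sign pattern:
  Durol infection: 0.35 × 0.09 × 0.41 = 0.012915
  Galyx syndrome: 0.25 × 0.43 × 0.23 = 0.024725
  Zeris disorder: 0.22 × 0.35 × 0.06 = 0.00462
  Zerol infection: 0.13 × 0.15 × 0.57 = 0.011115
  Braec syndrome: 0.05 × 0.72 × 0.19 = 0.00684
The unnormalized weights sum to 0.060215.
P(Durol infection | evidence) = 0.012915 / 0.060215 ≈ 0.214.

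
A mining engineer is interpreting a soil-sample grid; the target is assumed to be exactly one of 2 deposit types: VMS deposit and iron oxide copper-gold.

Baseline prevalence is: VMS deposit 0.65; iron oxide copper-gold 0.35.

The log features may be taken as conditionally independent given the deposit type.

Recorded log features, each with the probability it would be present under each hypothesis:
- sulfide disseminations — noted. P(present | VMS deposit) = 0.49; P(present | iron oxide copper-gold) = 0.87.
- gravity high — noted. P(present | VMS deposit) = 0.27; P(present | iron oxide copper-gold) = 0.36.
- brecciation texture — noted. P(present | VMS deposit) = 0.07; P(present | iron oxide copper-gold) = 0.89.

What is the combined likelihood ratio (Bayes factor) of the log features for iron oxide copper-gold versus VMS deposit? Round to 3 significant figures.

The Bayes factor is the ratio of the joint likelihoods of the log feature pattern under the two hypotheses.
  iron oxide copper-gold: 0.87 × 0.36 × 0.89 = 0.27875
  VMS deposit: 0.49 × 0.27 × 0.07 = 0.009261
Bayes factor = 0.27875 / 0.009261 ≈ 30.1

30.1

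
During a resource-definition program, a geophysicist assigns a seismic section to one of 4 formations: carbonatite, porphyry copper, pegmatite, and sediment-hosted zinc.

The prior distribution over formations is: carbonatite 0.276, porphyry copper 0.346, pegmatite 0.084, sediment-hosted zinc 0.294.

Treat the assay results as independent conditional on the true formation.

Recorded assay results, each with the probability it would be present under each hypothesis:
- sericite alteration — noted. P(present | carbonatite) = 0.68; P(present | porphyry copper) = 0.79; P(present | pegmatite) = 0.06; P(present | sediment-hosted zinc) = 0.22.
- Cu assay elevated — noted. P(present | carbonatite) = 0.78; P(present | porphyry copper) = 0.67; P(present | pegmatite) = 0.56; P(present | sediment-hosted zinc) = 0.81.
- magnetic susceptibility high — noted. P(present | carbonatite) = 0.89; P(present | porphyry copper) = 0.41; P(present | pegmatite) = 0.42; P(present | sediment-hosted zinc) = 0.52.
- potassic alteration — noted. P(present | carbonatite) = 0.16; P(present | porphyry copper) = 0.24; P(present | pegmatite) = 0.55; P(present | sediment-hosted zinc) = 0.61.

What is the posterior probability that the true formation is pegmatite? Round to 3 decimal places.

For each hypothesis, the unnormalized posterior weight is prior × product of the assay result likelihoods:
  carbonatite: 0.276 × 0.68 × 0.78 × 0.89 × 0.16 = 0.020846
  porphyry copper: 0.346 × 0.79 × 0.67 × 0.41 × 0.24 = 0.018021
  pegmatite: 0.084 × 0.06 × 0.56 × 0.42 × 0.55 = 0.00065197
  sediment-hosted zinc: 0.294 × 0.22 × 0.81 × 0.52 × 0.61 = 0.016618
The unnormalized weights sum to 0.056137.
P(pegmatite | evidence) = 0.00065197 / 0.056137 ≈ 0.012.

0.012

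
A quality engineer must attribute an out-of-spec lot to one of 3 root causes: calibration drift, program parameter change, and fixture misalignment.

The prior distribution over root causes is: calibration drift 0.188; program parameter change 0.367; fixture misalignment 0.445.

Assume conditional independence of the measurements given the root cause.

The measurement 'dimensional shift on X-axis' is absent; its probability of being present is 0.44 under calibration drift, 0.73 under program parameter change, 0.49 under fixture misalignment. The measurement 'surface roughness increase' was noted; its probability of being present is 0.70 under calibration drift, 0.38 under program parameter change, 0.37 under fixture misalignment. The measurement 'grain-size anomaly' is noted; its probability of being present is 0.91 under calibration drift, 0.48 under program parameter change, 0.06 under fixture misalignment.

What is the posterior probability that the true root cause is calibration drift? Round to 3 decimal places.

For each hypothesis, the unnormalized posterior weight is prior × product of the measurement likelihoods (using 1 − P(present | H) for each absent measurement):
  calibration drift: 0.188 × (1 − 0.44) × 0.70 × 0.91 = 0.067063
  program parameter change: 0.367 × (1 − 0.73) × 0.38 × 0.48 = 0.018074
  fixture misalignment: 0.445 × (1 − 0.49) × 0.37 × 0.06 = 0.0050383
The unnormalized weights sum to 0.090176.
P(calibration drift | evidence) = 0.067063 / 0.090176 ≈ 0.744.

0.744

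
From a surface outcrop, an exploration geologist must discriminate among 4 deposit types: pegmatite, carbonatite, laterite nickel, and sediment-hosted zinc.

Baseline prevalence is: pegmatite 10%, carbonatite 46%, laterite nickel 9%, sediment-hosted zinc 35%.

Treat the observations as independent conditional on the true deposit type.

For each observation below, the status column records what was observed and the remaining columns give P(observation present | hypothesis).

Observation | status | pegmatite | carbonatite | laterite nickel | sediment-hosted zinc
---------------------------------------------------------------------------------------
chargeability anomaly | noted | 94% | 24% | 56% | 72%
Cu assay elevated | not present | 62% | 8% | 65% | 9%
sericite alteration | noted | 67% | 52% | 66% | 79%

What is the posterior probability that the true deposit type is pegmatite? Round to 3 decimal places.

0.089

For each hypothesis, the unnormalized posterior weight is prior × product of the observation likelihoods (using 1 − P(present | H) for each absent observation):
  pegmatite: 0.10 × 0.94 × (1 − 0.62) × 0.67 = 0.023932
  carbonatite: 0.46 × 0.24 × (1 − 0.08) × 0.52 = 0.052815
  laterite nickel: 0.09 × 0.56 × (1 − 0.65) × 0.66 = 0.011642
  sediment-hosted zinc: 0.35 × 0.72 × (1 − 0.09) × 0.79 = 0.18116
Marginal likelihood of the evidence = 0.26955.
P(pegmatite | evidence) = 0.023932 / 0.26955 ≈ 0.089.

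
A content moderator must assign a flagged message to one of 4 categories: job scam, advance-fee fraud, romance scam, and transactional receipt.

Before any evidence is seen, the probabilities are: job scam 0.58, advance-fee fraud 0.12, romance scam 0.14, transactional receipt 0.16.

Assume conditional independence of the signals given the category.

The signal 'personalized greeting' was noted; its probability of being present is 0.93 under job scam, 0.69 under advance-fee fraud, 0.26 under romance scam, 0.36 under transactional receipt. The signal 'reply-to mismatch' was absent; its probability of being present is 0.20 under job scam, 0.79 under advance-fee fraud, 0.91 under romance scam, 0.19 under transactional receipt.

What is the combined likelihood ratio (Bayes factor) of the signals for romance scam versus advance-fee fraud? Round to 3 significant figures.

The Bayes factor is the ratio of the joint likelihoods of the signal pattern under the two hypotheses (using 1 − P(present | H) for each absent signal).
  romance scam: 0.26 × (1 − 0.91) = 0.0234
  advance-fee fraud: 0.69 × (1 − 0.79) = 0.1449
Bayes factor = 0.0234 / 0.1449 ≈ 0.161

0.161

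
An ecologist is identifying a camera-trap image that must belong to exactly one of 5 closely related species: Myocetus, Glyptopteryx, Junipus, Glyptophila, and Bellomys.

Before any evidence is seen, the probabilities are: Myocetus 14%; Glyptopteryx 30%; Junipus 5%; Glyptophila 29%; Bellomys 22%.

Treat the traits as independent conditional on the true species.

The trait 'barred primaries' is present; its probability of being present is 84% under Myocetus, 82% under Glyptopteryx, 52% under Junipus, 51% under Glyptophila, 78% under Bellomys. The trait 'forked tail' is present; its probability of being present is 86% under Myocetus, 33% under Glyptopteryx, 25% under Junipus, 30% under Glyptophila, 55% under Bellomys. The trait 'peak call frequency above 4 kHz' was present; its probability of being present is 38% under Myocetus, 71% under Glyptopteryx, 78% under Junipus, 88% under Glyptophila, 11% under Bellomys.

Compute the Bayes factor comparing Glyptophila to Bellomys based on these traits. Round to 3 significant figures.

2.85

Joint likelihood of the trait pattern under each hypothesis:
  Glyptophila: 0.51 × 0.30 × 0.88 = 0.13464
  Bellomys: 0.78 × 0.55 × 0.11 = 0.04719
Bayes factor = 0.13464 / 0.04719 ≈ 2.85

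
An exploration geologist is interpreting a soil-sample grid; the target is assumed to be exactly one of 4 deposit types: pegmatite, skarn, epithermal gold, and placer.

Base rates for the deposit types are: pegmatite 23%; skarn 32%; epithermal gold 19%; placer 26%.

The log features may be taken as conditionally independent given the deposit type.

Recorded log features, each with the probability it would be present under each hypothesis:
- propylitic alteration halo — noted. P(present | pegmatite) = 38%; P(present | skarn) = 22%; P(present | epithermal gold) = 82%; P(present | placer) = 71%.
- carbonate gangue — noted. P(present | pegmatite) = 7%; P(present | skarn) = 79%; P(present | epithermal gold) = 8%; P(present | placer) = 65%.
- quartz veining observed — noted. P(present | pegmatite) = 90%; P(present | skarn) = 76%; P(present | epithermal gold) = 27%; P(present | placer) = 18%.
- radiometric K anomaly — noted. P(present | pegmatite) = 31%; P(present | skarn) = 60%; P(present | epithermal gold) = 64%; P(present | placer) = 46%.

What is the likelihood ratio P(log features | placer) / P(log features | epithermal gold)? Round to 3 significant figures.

The Bayes factor is the ratio of the joint likelihoods of the log feature pattern under the two hypotheses.
  placer: 0.71 × 0.65 × 0.18 × 0.46 = 0.038212
  epithermal gold: 0.82 × 0.08 × 0.27 × 0.64 = 0.011336
Bayes factor = 0.038212 / 0.011336 ≈ 3.37

3.37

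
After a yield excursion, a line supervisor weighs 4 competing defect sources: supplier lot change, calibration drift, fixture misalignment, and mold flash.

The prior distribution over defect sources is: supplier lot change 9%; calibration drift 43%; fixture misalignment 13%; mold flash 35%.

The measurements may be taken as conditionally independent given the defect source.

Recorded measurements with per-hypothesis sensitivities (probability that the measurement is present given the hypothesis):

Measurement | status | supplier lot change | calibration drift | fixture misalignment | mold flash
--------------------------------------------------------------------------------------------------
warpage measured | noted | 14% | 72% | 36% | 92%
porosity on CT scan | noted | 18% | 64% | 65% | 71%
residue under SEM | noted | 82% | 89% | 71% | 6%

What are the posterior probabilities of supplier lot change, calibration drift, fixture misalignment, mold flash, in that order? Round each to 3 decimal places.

Multiply each prior by the joint likelihood of the measurement pattern:
  supplier lot change: 0.09 × 0.14 × 0.18 × 0.82 = 0.0018598
  calibration drift: 0.43 × 0.72 × 0.64 × 0.89 = 0.17635
  fixture misalignment: 0.13 × 0.36 × 0.65 × 0.71 = 0.021598
  mold flash: 0.35 × 0.92 × 0.71 × 0.06 = 0.013717
Normalizing constant Z = 0.0018598 + 0.17635 + 0.021598 + 0.013717 = 0.21352.
P(supplier lot change | evidence) = 0.0018598 / 0.21352 ≈ 0.009
P(calibration drift | evidence) = 0.17635 / 0.21352 ≈ 0.826
P(fixture misalignment | evidence) = 0.021598 / 0.21352 ≈ 0.101
P(mold flash | evidence) = 0.013717 / 0.21352 ≈ 0.064

0.009, 0.826, 0.101, 0.064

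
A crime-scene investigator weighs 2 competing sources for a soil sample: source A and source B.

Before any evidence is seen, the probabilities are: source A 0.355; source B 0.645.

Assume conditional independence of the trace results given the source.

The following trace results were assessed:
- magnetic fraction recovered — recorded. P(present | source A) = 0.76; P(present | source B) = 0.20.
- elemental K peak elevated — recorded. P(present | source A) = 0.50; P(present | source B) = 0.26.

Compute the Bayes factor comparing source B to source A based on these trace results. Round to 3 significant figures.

0.137

The Bayes factor is the ratio of the joint likelihoods of the trace result pattern under the two hypotheses.
  source B: 0.20 × 0.26 = 0.052
  source A: 0.76 × 0.50 = 0.38
Bayes factor = 0.052 / 0.38 ≈ 0.137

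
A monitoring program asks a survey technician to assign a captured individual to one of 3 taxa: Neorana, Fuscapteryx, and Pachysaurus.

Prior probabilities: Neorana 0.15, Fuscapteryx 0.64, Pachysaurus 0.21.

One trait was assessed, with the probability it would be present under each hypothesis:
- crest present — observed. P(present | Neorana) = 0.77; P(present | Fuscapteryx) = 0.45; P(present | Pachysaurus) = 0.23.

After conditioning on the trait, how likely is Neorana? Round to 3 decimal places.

For each hypothesis, the unnormalized posterior weight is prior × likelihood:
  Neorana: 0.15 × 0.77 = 0.1155
  Fuscapteryx: 0.64 × 0.45 = 0.288
  Pachysaurus: 0.21 × 0.23 = 0.0483
Normalizing constant Z = 0.1155 + 0.288 + 0.0483 = 0.4518.
P(Neorana | evidence) = 0.1155 / 0.4518 ≈ 0.256.

0.256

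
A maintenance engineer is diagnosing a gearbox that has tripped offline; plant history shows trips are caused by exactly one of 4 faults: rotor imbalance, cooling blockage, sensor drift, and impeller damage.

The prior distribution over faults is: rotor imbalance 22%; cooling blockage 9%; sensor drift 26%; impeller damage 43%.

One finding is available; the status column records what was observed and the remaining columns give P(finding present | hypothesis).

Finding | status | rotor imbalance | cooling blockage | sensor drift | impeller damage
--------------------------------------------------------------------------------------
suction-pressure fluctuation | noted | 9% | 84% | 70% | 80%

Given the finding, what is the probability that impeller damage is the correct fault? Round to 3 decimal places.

0.554

For each hypothesis, the unnormalized posterior weight is prior × likelihood:
  rotor imbalance: 0.22 × 0.09 = 0.0198
  cooling blockage: 0.09 × 0.84 = 0.0756
  sensor drift: 0.26 × 0.70 = 0.182
  impeller damage: 0.43 × 0.80 = 0.344
Marginal likelihood of the evidence = 0.6214.
P(impeller damage | evidence) = 0.344 / 0.6214 ≈ 0.554.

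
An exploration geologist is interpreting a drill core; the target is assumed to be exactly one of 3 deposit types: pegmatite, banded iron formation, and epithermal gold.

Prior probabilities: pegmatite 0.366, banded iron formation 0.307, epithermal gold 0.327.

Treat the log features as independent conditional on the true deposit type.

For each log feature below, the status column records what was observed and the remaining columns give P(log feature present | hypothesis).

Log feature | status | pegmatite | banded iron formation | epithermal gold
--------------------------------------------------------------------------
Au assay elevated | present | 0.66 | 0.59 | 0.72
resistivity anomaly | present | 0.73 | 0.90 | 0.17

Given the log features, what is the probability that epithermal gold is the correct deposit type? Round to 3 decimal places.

0.106

Multiply each prior by the joint likelihood of the log feature pattern:
  pegmatite: 0.366 × 0.66 × 0.73 = 0.17634
  banded iron formation: 0.307 × 0.59 × 0.90 = 0.16302
  epithermal gold: 0.327 × 0.72 × 0.17 = 0.040025
Normalizing constant Z = 0.17634 + 0.16302 + 0.040025 = 0.37938.
P(epithermal gold | evidence) = 0.040025 / 0.37938 ≈ 0.106.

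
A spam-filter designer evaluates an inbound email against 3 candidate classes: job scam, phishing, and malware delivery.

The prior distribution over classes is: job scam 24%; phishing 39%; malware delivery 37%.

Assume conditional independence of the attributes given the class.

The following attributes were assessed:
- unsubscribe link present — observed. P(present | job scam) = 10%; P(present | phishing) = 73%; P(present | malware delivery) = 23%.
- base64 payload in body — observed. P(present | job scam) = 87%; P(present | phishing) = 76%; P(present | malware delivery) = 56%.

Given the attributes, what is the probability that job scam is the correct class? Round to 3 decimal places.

For each hypothesis, the unnormalized posterior weight is prior × product of the attribute likelihoods:
  job scam: 0.24 × 0.10 × 0.87 = 0.02088
  phishing: 0.39 × 0.73 × 0.76 = 0.21637
  malware delivery: 0.37 × 0.23 × 0.56 = 0.047656
Marginal likelihood of the evidence = 0.28491.
P(job scam | evidence) = 0.02088 / 0.28491 ≈ 0.073.

0.073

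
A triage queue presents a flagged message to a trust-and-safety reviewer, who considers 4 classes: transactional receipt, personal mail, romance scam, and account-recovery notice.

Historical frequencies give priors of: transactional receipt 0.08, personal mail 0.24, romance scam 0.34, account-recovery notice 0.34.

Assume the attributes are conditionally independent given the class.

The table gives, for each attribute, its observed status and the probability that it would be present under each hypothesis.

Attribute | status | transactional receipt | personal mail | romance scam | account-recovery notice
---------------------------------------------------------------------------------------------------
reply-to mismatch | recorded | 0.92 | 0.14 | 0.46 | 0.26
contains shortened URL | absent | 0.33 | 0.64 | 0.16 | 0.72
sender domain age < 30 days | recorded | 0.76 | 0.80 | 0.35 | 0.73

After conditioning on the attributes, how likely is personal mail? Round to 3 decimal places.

Multiply each prior by the joint likelihood of the attribute pattern (using 1 − P(present | H) for each absent attribute):
  transactional receipt: 0.08 × 0.92 × (1 − 0.33) × 0.76 = 0.037477
  personal mail: 0.24 × 0.14 × (1 − 0.64) × 0.80 = 0.0096768
  romance scam: 0.34 × 0.46 × (1 − 0.16) × 0.35 = 0.045982
  account-recovery notice: 0.34 × 0.26 × (1 − 0.72) × 0.73 = 0.018069
Marginal likelihood of the evidence = 0.1112.
P(personal mail | evidence) = 0.0096768 / 0.1112 ≈ 0.087.

0.087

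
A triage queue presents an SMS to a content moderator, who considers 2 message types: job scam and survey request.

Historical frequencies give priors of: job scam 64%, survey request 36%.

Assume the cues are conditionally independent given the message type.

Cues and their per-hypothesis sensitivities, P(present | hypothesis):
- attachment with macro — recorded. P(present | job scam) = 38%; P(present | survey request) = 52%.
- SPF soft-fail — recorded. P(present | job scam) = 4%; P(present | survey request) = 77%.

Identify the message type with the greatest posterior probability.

By Bayes' rule with conditional independence, the unnormalized weight for each hypothesis is prior × ∏ likelihoods:
  job scam: 0.64 × 0.38 × 0.04 = 0.009728
  survey request: 0.36 × 0.52 × 0.77 = 0.14414
Normalizing constant Z = 0.009728 + 0.14414 = 0.15387.
P(job scam | evidence) ≈ 0.009728 / 0.15387 ≈ 0.063
P(survey request | evidence) ≈ 0.14414 / 0.15387 ≈ 0.937
The largest is 0.937, so survey request is most probable.

survey request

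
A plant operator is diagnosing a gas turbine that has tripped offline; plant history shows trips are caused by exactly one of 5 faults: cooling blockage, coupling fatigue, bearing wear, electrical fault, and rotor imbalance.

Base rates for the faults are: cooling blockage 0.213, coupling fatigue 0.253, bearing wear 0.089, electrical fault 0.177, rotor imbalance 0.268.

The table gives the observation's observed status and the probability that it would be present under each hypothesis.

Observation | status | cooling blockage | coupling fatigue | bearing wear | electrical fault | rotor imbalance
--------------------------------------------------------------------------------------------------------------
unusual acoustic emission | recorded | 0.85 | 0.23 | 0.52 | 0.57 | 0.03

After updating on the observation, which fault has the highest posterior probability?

cooling blockage

By Bayes' rule, the unnormalized weight for each hypothesis is prior × likelihood:
  cooling blockage: 0.213 × 0.85 = 0.18105
  coupling fatigue: 0.253 × 0.23 = 0.05819
  bearing wear: 0.089 × 0.52 = 0.04628
  electrical fault: 0.177 × 0.57 = 0.10089
  rotor imbalance: 0.268 × 0.03 = 0.00804
Normalizing constant Z = 0.18105 + 0.05819 + 0.04628 + 0.10089 + 0.00804 = 0.39445.
P(cooling blockage | evidence) ≈ 0.18105 / 0.39445 ≈ 0.459
P(coupling fatigue | evidence) ≈ 0.05819 / 0.39445 ≈ 0.148
P(bearing wear | evidence) ≈ 0.04628 / 0.39445 ≈ 0.117
P(electrical fault | evidence) ≈ 0.10089 / 0.39445 ≈ 0.256
P(rotor imbalance | evidence) ≈ 0.00804 / 0.39445 ≈ 0.020
The largest is 0.459, so cooling blockage is most probable.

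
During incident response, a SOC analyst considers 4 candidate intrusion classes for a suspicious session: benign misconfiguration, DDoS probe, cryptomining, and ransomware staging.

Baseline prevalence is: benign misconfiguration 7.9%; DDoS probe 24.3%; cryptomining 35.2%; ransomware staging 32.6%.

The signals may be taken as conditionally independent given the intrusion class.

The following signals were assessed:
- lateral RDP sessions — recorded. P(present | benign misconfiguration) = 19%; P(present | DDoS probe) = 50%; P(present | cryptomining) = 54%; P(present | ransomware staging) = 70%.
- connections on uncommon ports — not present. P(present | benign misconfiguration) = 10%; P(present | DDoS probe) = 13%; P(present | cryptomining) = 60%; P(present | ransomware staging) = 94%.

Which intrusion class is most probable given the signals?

Multiply each prior by the joint likelihood of the signal pattern (using 1 − P(present | H) for each absent signal):
  benign misconfiguration: 0.079 × 0.19 × (1 − 0.10) = 0.013509
  DDoS probe: 0.243 × 0.50 × (1 − 0.13) = 0.1057
  cryptomining: 0.352 × 0.54 × (1 − 0.60) = 0.076032
  ransomware staging: 0.326 × 0.70 × (1 − 0.94) = 0.013692
Marginal likelihood of the evidence = 0.20894.
P(benign misconfiguration | evidence) ≈ 0.013509 / 0.20894 ≈ 0.065
P(DDoS probe | evidence) ≈ 0.1057 / 0.20894 ≈ 0.506
P(cryptomining | evidence) ≈ 0.076032 / 0.20894 ≈ 0.364
P(ransomware staging | evidence) ≈ 0.013692 / 0.20894 ≈ 0.066
The largest is 0.506, so DDoS probe is most probable.

DDoS probe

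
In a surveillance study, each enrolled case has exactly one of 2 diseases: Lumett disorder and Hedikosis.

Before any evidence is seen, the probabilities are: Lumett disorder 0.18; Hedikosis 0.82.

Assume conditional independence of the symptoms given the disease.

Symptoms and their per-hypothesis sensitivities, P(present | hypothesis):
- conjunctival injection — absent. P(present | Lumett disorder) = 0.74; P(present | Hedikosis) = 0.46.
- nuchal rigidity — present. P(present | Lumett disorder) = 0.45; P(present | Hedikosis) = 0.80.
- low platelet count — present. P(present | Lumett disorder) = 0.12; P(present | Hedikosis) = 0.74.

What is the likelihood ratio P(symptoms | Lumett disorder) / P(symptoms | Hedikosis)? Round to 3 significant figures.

0.0439

Joint likelihood of the symptom pattern under each hypothesis (using 1 − P(present | H) for each absent symptom):
  Lumett disorder: (1 − 0.74) × 0.45 × 0.12 = 0.01404
  Hedikosis: (1 − 0.46) × 0.80 × 0.74 = 0.31968
Bayes factor = 0.01404 / 0.31968 ≈ 0.0439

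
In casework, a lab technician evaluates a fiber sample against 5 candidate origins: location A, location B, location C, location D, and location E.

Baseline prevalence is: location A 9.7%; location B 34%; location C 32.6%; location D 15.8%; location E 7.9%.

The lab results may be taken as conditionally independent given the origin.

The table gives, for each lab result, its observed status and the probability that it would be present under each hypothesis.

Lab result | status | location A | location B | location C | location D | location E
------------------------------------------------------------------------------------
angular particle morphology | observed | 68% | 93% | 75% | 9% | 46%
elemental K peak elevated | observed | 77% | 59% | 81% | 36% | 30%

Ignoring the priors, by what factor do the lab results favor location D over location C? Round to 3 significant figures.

0.0533

The Bayes factor is the ratio of the joint likelihoods of the lab result pattern under the two hypotheses.
  location D: 0.09 × 0.36 = 0.0324
  location C: 0.75 × 0.81 = 0.6075
Bayes factor = 0.0324 / 0.6075 ≈ 0.0533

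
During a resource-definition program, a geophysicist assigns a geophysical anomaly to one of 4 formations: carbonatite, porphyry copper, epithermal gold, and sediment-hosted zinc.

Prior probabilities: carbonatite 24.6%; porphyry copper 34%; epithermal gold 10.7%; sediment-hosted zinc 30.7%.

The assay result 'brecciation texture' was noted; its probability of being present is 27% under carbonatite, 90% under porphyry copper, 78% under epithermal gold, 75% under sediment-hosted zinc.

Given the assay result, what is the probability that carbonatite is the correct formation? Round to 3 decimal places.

0.097

By Bayes' rule, the unnormalized weight for each hypothesis is prior × likelihood:
  carbonatite: 0.246 × 0.27 = 0.06642
  porphyry copper: 0.340 × 0.90 = 0.306
  epithermal gold: 0.107 × 0.78 = 0.08346
  sediment-hosted zinc: 0.307 × 0.75 = 0.23025
Marginal likelihood of the evidence = 0.68613.
P(carbonatite | evidence) = 0.06642 / 0.68613 ≈ 0.097.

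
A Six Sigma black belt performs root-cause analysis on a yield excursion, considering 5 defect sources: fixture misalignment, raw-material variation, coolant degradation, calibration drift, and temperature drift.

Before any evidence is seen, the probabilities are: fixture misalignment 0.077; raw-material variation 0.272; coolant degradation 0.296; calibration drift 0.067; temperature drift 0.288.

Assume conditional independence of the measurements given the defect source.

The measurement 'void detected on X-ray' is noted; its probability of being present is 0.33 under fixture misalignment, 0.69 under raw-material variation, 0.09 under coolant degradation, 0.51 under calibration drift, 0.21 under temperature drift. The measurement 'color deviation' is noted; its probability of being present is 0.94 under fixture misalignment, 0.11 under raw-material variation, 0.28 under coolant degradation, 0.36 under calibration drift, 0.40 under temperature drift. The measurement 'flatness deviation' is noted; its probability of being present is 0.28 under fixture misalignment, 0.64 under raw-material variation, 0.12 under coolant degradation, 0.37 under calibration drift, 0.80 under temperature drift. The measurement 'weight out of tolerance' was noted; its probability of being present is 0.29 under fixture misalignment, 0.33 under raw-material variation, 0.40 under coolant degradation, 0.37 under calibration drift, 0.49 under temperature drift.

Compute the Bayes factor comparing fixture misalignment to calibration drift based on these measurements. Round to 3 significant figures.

Joint likelihood of the measurement pattern under each hypothesis:
  fixture misalignment: 0.33 × 0.94 × 0.28 × 0.29 = 0.025188
  calibration drift: 0.51 × 0.36 × 0.37 × 0.37 = 0.025135
Bayes factor = 0.025188 / 0.025135 ≈ 1.00

1.00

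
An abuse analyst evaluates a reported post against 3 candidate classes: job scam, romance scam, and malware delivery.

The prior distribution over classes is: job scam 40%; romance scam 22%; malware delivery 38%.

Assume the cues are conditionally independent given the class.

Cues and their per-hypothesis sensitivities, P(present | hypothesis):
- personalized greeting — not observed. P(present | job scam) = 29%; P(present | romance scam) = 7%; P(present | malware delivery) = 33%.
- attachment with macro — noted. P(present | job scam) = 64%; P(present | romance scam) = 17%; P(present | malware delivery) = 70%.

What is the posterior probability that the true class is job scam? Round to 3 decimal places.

0.460

Multiply each prior by the joint likelihood of the cue pattern (using 1 − P(present | H) for each absent cue):
  job scam: 0.40 × (1 − 0.29) × 0.64 = 0.18176
  romance scam: 0.22 × (1 − 0.07) × 0.17 = 0.034782
  malware delivery: 0.38 × (1 − 0.33) × 0.70 = 0.17822
Normalizing constant Z = 0.18176 + 0.034782 + 0.17822 = 0.39476.
P(job scam | evidence) = 0.18176 / 0.39476 ≈ 0.460.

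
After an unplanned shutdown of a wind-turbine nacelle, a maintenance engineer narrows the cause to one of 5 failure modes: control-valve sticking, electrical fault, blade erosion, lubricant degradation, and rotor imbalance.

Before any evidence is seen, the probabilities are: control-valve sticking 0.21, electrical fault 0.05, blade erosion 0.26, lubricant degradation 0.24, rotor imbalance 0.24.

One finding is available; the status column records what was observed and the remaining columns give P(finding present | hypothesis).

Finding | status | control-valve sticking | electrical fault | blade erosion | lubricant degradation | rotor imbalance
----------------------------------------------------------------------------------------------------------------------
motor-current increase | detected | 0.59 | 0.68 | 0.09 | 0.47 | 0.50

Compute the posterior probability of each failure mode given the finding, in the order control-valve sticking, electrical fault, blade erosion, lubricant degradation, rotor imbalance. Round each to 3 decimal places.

0.299, 0.082, 0.057, 0.272, 0.290

By Bayes' rule, the unnormalized weight for each hypothesis is prior × likelihood:
  control-valve sticking: 0.21 × 0.59 = 0.1239
  electrical fault: 0.05 × 0.68 = 0.034
  blade erosion: 0.26 × 0.09 = 0.0234
  lubricant degradation: 0.24 × 0.47 = 0.1128
  rotor imbalance: 0.24 × 0.50 = 0.12
The unnormalized weights sum to 0.4141.
P(control-valve sticking | evidence) = 0.1239 / 0.4141 ≈ 0.299
P(electrical fault | evidence) = 0.034 / 0.4141 ≈ 0.082
P(blade erosion | evidence) = 0.0234 / 0.4141 ≈ 0.057
P(lubricant degradation | evidence) = 0.1128 / 0.4141 ≈ 0.272
P(rotor imbalance | evidence) = 0.12 / 0.4141 ≈ 0.290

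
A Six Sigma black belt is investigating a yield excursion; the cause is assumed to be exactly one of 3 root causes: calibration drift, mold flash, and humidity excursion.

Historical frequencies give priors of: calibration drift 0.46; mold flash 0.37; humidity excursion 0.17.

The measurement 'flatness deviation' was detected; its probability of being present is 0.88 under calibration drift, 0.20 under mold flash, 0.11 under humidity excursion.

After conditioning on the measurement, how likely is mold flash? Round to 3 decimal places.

Multiply each prior by the likelihood of the measurement:
  calibration drift: 0.46 × 0.88 = 0.4048
  mold flash: 0.37 × 0.20 = 0.074
  humidity excursion: 0.17 × 0.11 = 0.0187
Marginal likelihood of the evidence = 0.4975.
P(mold flash | evidence) = 0.074 / 0.4975 ≈ 0.149.

0.149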